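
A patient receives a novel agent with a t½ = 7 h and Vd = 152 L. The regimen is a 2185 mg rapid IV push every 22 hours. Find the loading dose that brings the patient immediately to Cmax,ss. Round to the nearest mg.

f = (1/2)^(22/7) ≈ 0.113215; accumulation ratio R = 1/(1−f) ≈ 1.12767.
Loading dose to hit Cmax,ss on first dose: D_load = D_maint·R ≈ 2185 × 1.12767 ≈ 2463.96 mg.

2464 mg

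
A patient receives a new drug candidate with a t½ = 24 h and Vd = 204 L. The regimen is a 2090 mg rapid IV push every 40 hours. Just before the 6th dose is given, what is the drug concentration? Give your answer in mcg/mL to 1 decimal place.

f = (1/2)^(τ/t½) = (1/2)^(40/24) ≈ 0.3150.
C₀ = D/Vd = 2090/204 ≈ 10.245 mcg/mL.
Before the 6th dose, 5 doses have been given. Superposition: Cmin = C₀·(f + f² + … + f^5).
≈ 10.245 × (0.3150 + 0.0992 + 0.0313 + 0.0098 + 0.0031) ≈ 10.245 × 0.4584 ≈ 4.696 mcg/mL.

4.7 mcg/mL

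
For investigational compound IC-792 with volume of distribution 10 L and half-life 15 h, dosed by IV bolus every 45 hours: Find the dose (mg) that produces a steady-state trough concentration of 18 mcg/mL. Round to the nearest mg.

τ/t½ = 45/15 ≈ 3, so f = (1/2)^(45/15) ≈ 0.125000.
Cmin,ss = (D/Vd)·f/(1−f), so D = Cmin,ss·Vd·(1−f)/f.
D = 18 × 10 × (1−f)/f ≈ 18 × 10 × 7.00000 ≈ 1260.00 mg.

1260 mg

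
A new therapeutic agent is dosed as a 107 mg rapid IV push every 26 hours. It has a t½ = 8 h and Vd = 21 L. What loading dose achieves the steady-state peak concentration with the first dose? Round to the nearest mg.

120 mg

f = (1/2)^(26/8) ≈ 0.105112; accumulation ratio R = 1/(1−f) ≈ 1.11746.
Loading dose to hit Cmax,ss on first dose: D_load = D_maint·R ≈ 107 × 1.11746 ≈ 119.57 mg.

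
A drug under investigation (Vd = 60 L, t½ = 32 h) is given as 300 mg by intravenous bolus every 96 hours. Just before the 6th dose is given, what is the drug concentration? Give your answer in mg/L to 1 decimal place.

0.7 mg/L

f = (1/2)^(τ/t½) = (1/2)^(96/32) ≈ 0.1250.
C₀ = D/Vd = 300/60 ≈ 5.000 mg/L.
Before the 6th dose, 5 doses have been given. Superposition: Cmin = C₀·(f + f² + … + f^5).
≈ 5.000 × (0.1250 + 0.0156 + 0.0020 + 0.0002 + 0.0000) ≈ 5.000 × 0.1428 ≈ 0.714 mg/L.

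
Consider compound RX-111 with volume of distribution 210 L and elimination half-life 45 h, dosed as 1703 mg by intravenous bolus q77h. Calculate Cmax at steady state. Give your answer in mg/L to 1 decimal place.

k = ln2/t½ = ln2/45 ≈ 0.015403 h⁻¹; fraction remaining f = e^(−kτ) = e^(−0.015403×77) ≈ 0.3054.
Accumulation ratio R = 1/(1 − f) ≈ 1/0.6946 ≈ 1.4397.
Single-dose peak C₀ = D/Vd = 1703/210 ≈ 8.110 mg/L.
Steady-state peak Cmax,ss = C₀·R ≈ 8.110 × 1.4397 ≈ 11.676 mg/L.

11.7 mg/L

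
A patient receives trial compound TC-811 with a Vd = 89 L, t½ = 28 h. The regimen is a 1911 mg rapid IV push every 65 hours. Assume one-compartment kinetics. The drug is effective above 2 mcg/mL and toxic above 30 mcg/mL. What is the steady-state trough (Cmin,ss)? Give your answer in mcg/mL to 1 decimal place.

k = ln2/t½ = ln2/28 ≈ 0.024755 h⁻¹; fraction remaining f = e^(−kτ) = e^(−0.024755×65) ≈ 0.2001.
At steady state, accumulation factor R = 1/(1 − e^(−kτ)) ≈ 1.2502.
Each bolus raises the concentration by D/Vd = 1911/89 ≈ 21.472 mcg/mL.
Steady-state peak Cmax,ss = C₀·R ≈ 21.472 × 1.2502 ≈ 26.844 mcg/mL.
One interval later, Cmin,ss = Cmax,ss·e^(−kτ) ≈ 26.844 × 0.2001 ≈ 5.371 mcg/mL.
Trough 5.4 mcg/mL vs MEC 2 mcg/mL: adequate.

5.4 mcg/mL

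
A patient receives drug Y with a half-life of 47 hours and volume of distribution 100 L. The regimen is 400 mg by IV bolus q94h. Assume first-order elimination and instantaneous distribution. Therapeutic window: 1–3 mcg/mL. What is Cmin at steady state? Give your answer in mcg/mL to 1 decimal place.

τ = 94 h = 2 half-lives, so f = (1/2)^2 = 0.25.
At steady state, R = 1/(1 − 0.25) = 4/3.
Single-dose peak C₀ = D/Vd = 400/100 = 4 mcg/mL.
Steady-state peak Cmax,ss = C₀·R = 4 × 4/3 ≈ 5.333 mcg/mL.
Steady-state trough Cmin,ss = Cmax,ss·f ≈ 5.333 × 0.25 ≈ 1.333 mcg/mL.
Trough 1.3 mcg/mL vs MEC 1 mcg/mL: adequate.

1.3 mcg/mL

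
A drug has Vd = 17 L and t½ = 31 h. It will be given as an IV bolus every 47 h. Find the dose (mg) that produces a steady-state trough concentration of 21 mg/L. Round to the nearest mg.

664 mg

τ/t½ = 47/31 ≈ 1.5161, so f = (1/2)^(47/31) ≈ 0.349623.
Cmin,ss = (D/Vd)·f/(1−f), so D = Cmin,ss·Vd·(1−f)/f.
D = 21 × 17 × (1−f)/f ≈ 21 × 17 × 1.86022 ≈ 664.10 mg.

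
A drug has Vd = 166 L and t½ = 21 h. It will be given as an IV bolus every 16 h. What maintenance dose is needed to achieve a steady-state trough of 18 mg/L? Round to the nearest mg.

τ/t½ = 16/21 ≈ 0.7619, so f = (1/2)^(16/21) ≈ 0.589717.
Cmin,ss = (D/Vd)·f/(1−f), so D = Cmin,ss·Vd·(1−f)/f.
D = 18 × 166 × (1−f)/f ≈ 18 × 166 × 0.69573 ≈ 2078.84 mg.

2079 mg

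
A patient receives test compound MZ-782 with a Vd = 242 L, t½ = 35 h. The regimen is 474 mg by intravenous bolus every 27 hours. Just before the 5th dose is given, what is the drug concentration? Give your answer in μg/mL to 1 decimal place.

2.4 μg/mL

f = (1/2)^(τ/t½) = (1/2)^(27/35) ≈ 0.5858.
C₀ = D/Vd = 474/242 ≈ 1.959 μg/mL.
Before the 5th dose, 4 doses have been given. Superposition: Cmin = C₀·(f + f² + … + f^4).
≈ 1.959 × (0.5858 + 0.3432 + 0.2010 + 0.1178) ≈ 1.959 × 1.2478 ≈ 2.444 μg/mL.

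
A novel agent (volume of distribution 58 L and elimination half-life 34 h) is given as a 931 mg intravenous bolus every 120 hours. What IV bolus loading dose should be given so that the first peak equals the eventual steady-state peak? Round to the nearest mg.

1019 mg

f = (1/2)^(120/34) ≈ 0.086605; accumulation ratio R = 1/(1−f) ≈ 1.09482.
Loading dose to hit Cmax,ss on first dose: D_load = D_maint·R ≈ 931 × 1.09482 ≈ 1019.28 mg.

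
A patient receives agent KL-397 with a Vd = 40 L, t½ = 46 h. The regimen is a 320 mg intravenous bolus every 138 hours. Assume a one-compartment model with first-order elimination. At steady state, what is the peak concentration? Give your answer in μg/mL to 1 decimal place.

9.1 μg/mL

The dosing interval is 3 half-lives, so f = 2^(−3) = 0.125.
Accumulation ratio R = 1/(1 − f) = 1/0.875 = 8/7.
Single-dose peak C₀ = D/Vd = 320/40 = 8 μg/mL.
Steady-state peak Cmax,ss = C₀·R = 8 × 8/7 ≈ 9.143 μg/mL.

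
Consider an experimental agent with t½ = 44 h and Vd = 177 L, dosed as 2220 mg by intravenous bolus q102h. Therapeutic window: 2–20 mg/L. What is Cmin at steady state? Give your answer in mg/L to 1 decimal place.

Over one 102-h interval, 102/44 ≈ 2.3182 half-lives elapse, leaving f ≈ 0.2005 of each dose.
At steady state, accumulation factor R = 1/(1 − e^(−kτ)) ≈ 1.2508.
Single-dose peak C₀ = D/Vd = 2220/177 ≈ 12.542 mg/L.
Steady-state peak Cmax,ss = C₀·R ≈ 12.542 × 1.2508 ≈ 15.688 mg/L.
One interval later, Cmin,ss = Cmax,ss·e^(−kτ) ≈ 15.688 × 0.2005 ≈ 3.145 mg/L.
Trough 3.1 mg/L vs MEC 2 mg/L: adequate.

3.1 mg/L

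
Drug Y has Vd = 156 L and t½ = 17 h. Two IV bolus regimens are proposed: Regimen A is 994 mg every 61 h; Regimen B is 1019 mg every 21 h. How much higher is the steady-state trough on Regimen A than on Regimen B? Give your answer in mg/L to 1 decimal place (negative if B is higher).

Regimen A: f = (1/2)^(61/17) ≈ 0.0831; Cmin,ss = (994/156)·f/(1−f) ≈ 0.577 mg/L.
Regimen B: f = (1/2)^(21/17) ≈ 0.4248; Cmin,ss = (1019/156)·f/(1−f) ≈ 4.824 mg/L.
Difference ≈ 0.577 − 4.824 ≈ -4.247 mg/L.

-4.2 mg/L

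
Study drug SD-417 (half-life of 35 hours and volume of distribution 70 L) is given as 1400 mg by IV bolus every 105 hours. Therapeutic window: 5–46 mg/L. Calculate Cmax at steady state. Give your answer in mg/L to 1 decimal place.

22.9 mg/L

τ = 105 h = 3 half-lives, so f = (1/2)^3 = 0.125.
Accumulation ratio R = 1/(1 − f) = 1/0.875 = 8/7.
Single-dose peak C₀ = D/Vd = 1400/70 = 20 mg/L.
Steady-state peak Cmax,ss = C₀·R = 20 × 8/7 ≈ 22.857 mg/L.
Peak 22.9 mg/L vs MTC 46 mg/L: below toxic threshold.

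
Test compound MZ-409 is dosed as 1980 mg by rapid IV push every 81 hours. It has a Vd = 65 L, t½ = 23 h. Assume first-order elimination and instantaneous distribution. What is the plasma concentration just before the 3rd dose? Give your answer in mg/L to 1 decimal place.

f = (1/2)^(τ/t½) = (1/2)^(81/23) ≈ 0.0871.
C₀ = D/Vd = 1980/65 ≈ 30.462 mg/L.
Before the 3rd dose, 2 doses have been given. Superposition: Cmin = C₀·(f + f²).
≈ 30.462 × (0.0871 + 0.0076) ≈ 30.462 × 0.0947 ≈ 2.885 mg/L.

2.9 mg/L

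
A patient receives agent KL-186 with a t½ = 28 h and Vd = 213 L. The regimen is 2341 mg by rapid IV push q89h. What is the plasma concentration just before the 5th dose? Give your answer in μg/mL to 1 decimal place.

1.4 μg/mL

f = (1/2)^(τ/t½) = (1/2)^(89/28) ≈ 0.1104.
C₀ = D/Vd = 2341/213 ≈ 10.991 μg/mL.
Before the 5th dose, 4 doses have been given. Superposition: Cmin = C₀·(f + f² + … + f^4).
≈ 10.991 × (0.1104 + 0.0122 + 0.0013 + 0.0001) ≈ 10.991 × 0.1240 ≈ 1.363 μg/mL.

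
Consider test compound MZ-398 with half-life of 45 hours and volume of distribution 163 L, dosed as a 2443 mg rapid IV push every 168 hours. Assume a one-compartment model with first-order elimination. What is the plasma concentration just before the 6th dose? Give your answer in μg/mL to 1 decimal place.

f = (1/2)^(τ/t½) = (1/2)^(168/45) ≈ 0.0752.
C₀ = D/Vd = 2443/163 ≈ 14.988 μg/mL.
Before the 6th dose, 5 doses have been given. Superposition: Cmin = C₀·(f + f² + … + f^5).
≈ 14.988 × (0.0752 + 0.0057 + 0.0004 + 0.0000 + 0.0000) ≈ 14.988 × 0.0813 ≈ 1.219 μg/mL.

1.2 μg/mL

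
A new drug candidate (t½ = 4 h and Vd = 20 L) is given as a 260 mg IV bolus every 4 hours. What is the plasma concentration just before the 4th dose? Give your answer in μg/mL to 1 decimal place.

f = (1/2)^(τ/t½) = (1/2)^(4/4) ≈ 0.5000.
C₀ = D/Vd = 260/20 ≈ 13.000 μg/mL.
Before the 4th dose, 3 doses have been given. Superposition: Cmin = C₀·(f + f² + … + f^3).
≈ 13.000 × (0.5000 + 0.2500 + 0.1250) ≈ 13.000 × 0.8750 ≈ 11.375 μg/mL.

11.4 μg/mL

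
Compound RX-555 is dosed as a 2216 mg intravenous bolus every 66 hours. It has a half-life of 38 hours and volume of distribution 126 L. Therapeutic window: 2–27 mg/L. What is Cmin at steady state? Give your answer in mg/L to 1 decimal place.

7.5 mg/L

Over one 66-h interval, 66/38 ≈ 1.7368 half-lives elapse, leaving f ≈ 0.3000 of each dose.
Each bolus raises the concentration by D/Vd = 2216/126 ≈ 17.587 mg/L.
Steady-state trough Cmin,ss = C₀·f/(1−f) ≈ 17.587 × 0.3000/0.7000 ≈ 7.537 mg/L.
Trough 7.5 mg/L vs MEC 2 mg/L: adequate.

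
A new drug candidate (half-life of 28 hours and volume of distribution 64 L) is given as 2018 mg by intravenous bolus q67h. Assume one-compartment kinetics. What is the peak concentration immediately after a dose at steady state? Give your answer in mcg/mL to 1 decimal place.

38.9 mcg/mL

τ/t½ = 67/28 ≈ 2.3929, so fraction remaining f = (1/2)^(67/28) ≈ 0.1904.
Accumulation ratio R = 1/(1 − f) ≈ 1/0.8096 ≈ 1.2352.
Single-dose peak C₀ = D/Vd = 2018/64 ≈ 31.531 mcg/mL.
Cmax,ss = C₀/(1 − f) ≈ 31.531/0.8096 ≈ 38.946 mcg/mL.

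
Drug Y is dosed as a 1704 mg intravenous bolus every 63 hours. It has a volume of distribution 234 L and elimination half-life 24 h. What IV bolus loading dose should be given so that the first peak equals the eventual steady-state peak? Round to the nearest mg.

2034 mg

f = (1/2)^(63/24) ≈ 0.162105; accumulation ratio R = 1/(1−f) ≈ 1.19347.
Loading dose to hit Cmax,ss on first dose: D_load = D_maint·R ≈ 1704 × 1.19347 ≈ 2033.67 mg.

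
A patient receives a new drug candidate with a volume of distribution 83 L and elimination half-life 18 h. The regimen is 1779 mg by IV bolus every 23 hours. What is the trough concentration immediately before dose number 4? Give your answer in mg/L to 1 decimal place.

f = (1/2)^(τ/t½) = (1/2)^(23/18) ≈ 0.4124.
C₀ = D/Vd = 1779/83 ≈ 21.434 mg/L.
Before the 4th dose, 3 doses have been given. Superposition: Cmin = C₀·(f + f² + … + f^3).
≈ 21.434 × (0.4124 + 0.1701 + 0.0701) ≈ 21.434 × 0.6526 ≈ 13.988 mg/L.

14.0 mg/L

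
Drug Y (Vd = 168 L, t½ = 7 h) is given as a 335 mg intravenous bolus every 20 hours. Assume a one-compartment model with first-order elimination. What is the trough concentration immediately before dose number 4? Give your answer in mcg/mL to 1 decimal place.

0.3 mcg/mL

f = (1/2)^(τ/t½) = (1/2)^(20/7) ≈ 0.1380.
C₀ = D/Vd = 335/168 ≈ 1.994 mcg/mL.
Before the 4th dose, 3 doses have been given. Superposition: Cmin = C₀·(f + f² + … + f^3).
≈ 1.994 × (0.1380 + 0.0190 + 0.0026) ≈ 1.994 × 0.1596 ≈ 0.318 mcg/mL.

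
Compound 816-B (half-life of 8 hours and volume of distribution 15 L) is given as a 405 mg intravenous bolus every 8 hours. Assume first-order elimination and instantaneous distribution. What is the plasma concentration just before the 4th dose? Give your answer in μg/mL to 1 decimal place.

23.6 μg/mL

f = (1/2)^(τ/t½) = (1/2)^(8/8) ≈ 0.5000.
C₀ = D/Vd = 405/15 ≈ 27.000 μg/mL.
Before the 4th dose, 3 doses have been given. Superposition: Cmin = C₀·(f + f² + … + f^3).
≈ 27.000 × (0.5000 + 0.2500 + 0.1250) ≈ 27.000 × 0.8750 ≈ 23.625 μg/mL.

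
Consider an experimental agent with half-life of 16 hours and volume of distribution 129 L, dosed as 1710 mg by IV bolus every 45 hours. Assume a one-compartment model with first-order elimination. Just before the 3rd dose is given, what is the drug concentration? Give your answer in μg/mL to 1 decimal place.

2.2 μg/mL

f = (1/2)^(τ/t½) = (1/2)^(45/16) ≈ 0.1423.
C₀ = D/Vd = 1710/129 ≈ 13.256 μg/mL.
Before the 3rd dose, 2 doses have been given. Superposition: Cmin = C₀·(f + f²).
≈ 13.256 × (0.1423 + 0.0202) ≈ 13.256 × 0.1625 ≈ 2.154 μg/mL.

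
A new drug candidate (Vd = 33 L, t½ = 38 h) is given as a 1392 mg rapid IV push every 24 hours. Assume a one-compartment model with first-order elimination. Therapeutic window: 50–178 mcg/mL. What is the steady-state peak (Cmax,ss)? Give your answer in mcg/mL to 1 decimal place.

τ/t½ = 24/38 ≈ 0.63158, so fraction remaining f = (1/2)^(24/38) ≈ 0.6455.
At steady state, accumulation factor R = 1/(1 − e^(−kτ)) ≈ 2.8209.
Single-dose peak C₀ = D/Vd = 1392/33 ≈ 42.182 mcg/mL.
Steady-state peak Cmax,ss = C₀·R ≈ 42.182 × 2.8209 ≈ 118.991 mcg/mL.
Peak 119.0 mcg/mL vs MTC 178 mcg/mL: below toxic threshold.

119.0 mcg/mL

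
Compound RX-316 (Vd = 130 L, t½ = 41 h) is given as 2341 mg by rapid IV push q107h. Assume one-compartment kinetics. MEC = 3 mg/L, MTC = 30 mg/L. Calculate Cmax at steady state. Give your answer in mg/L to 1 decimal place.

21.5 mg/L

Over one 107-h interval, 107/41 ≈ 2.6098 half-lives elapse, leaving f ≈ 0.1638 of each dose.
Accumulation ratio R = 1/(1 − f) ≈ 1/0.8362 ≈ 1.1959.
Single-dose peak C₀ = D/Vd = 2341/130 ≈ 18.008 mg/L.
Steady-state peak Cmax,ss = C₀·R ≈ 18.008 × 1.1959 ≈ 21.536 mg/L.
Peak 21.5 mg/L vs MTC 30 mg/L: below toxic threshold.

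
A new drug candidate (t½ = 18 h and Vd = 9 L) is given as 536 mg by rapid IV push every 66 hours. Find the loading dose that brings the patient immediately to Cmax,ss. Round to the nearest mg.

f = (1/2)^(66/18) ≈ 0.078745; accumulation ratio R = 1/(1−f) ≈ 1.08548.
Loading dose to hit Cmax,ss on first dose: D_load = D_maint·R ≈ 536 × 1.08548 ≈ 581.82 mg.

582 mg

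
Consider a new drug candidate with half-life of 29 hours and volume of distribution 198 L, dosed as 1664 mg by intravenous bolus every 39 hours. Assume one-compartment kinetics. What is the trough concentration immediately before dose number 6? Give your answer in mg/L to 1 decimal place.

f = (1/2)^(τ/t½) = (1/2)^(39/29) ≈ 0.3937.
C₀ = D/Vd = 1664/198 ≈ 8.404 mg/L.
Before the 6th dose, 5 doses have been given. Superposition: Cmin = C₀·(f + f² + … + f^5).
≈ 8.404 × (0.3937 + 0.1550 + 0.0610 + 0.0240 + 0.0095) ≈ 8.404 × 0.6432 ≈ 5.405 mg/L.

5.4 mg/L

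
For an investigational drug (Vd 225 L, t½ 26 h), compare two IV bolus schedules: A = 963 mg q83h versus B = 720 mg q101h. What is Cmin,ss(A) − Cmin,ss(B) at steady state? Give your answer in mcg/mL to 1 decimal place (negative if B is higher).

0.3 mcg/mL

Regimen A: f = (1/2)^(83/26) ≈ 0.1094; Cmin,ss = (963/225)·f/(1−f) ≈ 0.526 mcg/mL.
Regimen B: f = (1/2)^(101/26) ≈ 0.0677; Cmin,ss = (720/225)·f/(1−f) ≈ 0.232 mcg/mL.
Difference ≈ 0.526 − 0.232 ≈ 0.294 mcg/mL.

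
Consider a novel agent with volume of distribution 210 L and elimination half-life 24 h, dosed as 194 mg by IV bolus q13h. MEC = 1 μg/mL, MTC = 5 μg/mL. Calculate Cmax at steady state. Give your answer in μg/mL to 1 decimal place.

τ/t½ = 13/24 ≈ 0.54167, so fraction remaining f = (1/2)^(13/24) ≈ 0.6870.
Accumulation ratio R = 1/(1 − f) ≈ 1/0.3130 ≈ 3.1949.
Each bolus raises the concentration by D/Vd = 194/210 ≈ 0.924 μg/mL.
Steady-state peak Cmax,ss = C₀·R ≈ 0.924 × 3.1949 ≈ 2.952 μg/mL.
Peak 3.0 μg/mL vs MTC 5 μg/mL: below toxic threshold.

3.0 μg/mL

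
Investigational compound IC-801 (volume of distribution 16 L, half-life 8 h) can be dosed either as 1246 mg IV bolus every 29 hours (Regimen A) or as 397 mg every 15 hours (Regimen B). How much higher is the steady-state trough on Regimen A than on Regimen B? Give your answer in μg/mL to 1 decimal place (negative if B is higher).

-2.4 μg/mL

Regimen A: f = (1/2)^(29/8) ≈ 0.0811; Cmin,ss = (1246/16)·f/(1−f) ≈ 6.873 μg/mL.
Regimen B: f = (1/2)^(15/8) ≈ 0.2726; Cmin,ss = (397/16)·f/(1−f) ≈ 9.299 μg/mL.
Difference ≈ 6.873 − 9.299 ≈ -2.426 μg/mL.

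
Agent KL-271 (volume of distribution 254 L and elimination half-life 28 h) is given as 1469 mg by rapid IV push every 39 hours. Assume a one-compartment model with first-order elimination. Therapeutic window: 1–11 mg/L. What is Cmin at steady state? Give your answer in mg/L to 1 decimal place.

k = ln2/t½ = ln2/28 ≈ 0.024755 h⁻¹; fraction remaining f = e^(−kτ) = e^(−0.024755×39) ≈ 0.3808.
Accumulation ratio R = 1/(1 − f) ≈ 1/0.6192 ≈ 1.6150.
Single-dose peak C₀ = D/Vd = 1469/254 ≈ 5.783 mg/L.
Cmax,ss = C₀/(1 − f) ≈ 5.783/0.6192 ≈ 9.339 mg/L.
One interval later, Cmin,ss = Cmax,ss·e^(−kτ) ≈ 9.339 × 0.3808 ≈ 3.556 mg/L.
Trough 3.6 mg/L vs MEC 1 mg/L: adequate.

3.6 mg/L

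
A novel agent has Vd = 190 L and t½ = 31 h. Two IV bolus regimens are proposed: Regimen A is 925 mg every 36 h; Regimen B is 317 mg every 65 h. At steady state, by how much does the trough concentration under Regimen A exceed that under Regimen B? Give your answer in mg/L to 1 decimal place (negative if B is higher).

3.4 mg/L

Regimen A: f = (1/2)^(36/31) ≈ 0.4471; Cmin,ss = (925/190)·f/(1−f) ≈ 3.937 mg/L.
Regimen B: f = (1/2)^(65/31) ≈ 0.2338; Cmin,ss = (317/190)·f/(1−f) ≈ 0.509 mg/L.
Difference ≈ 3.937 − 0.509 ≈ 3.428 mg/L.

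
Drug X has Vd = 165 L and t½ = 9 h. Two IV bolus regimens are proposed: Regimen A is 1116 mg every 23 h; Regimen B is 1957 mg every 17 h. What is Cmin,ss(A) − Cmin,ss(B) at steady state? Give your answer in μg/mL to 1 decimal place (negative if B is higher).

-3.0 μg/mL

Regimen A: f = (1/2)^(23/9) ≈ 0.1701; Cmin,ss = (1116/165)·f/(1−f) ≈ 1.386 μg/mL.
Regimen B: f = (1/2)^(17/9) ≈ 0.2700; Cmin,ss = (1957/165)·f/(1−f) ≈ 4.387 μg/mL.
Difference ≈ 1.386 − 4.387 ≈ -3.001 μg/mL.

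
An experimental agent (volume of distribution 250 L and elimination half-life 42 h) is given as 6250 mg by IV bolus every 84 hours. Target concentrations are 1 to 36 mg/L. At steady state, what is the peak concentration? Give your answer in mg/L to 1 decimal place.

The dosing interval is 2 half-lives, so f = 2^(−2) = 0.25.
At steady state, R = 1/(1 − 0.25) = 4/3.
Single-dose peak C₀ = D/Vd = 6250/250 = 25 mg/L.
Steady-state peak Cmax,ss = C₀·R = 25 × 4/3 ≈ 33.333 mg/L.
Peak 33.3 mg/L vs MTC 36 mg/L: below toxic threshold.

33.3 mg/L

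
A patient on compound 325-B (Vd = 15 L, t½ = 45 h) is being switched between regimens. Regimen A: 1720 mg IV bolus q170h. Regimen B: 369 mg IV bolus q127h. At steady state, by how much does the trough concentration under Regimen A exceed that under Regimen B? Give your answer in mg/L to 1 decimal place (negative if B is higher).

Regimen A: f = (1/2)^(170/45) ≈ 0.0729; Cmin,ss = (1720/15)·f/(1−f) ≈ 9.017 mg/L.
Regimen B: f = (1/2)^(127/45) ≈ 0.1414; Cmin,ss = (369/15)·f/(1−f) ≈ 4.051 mg/L.
Difference ≈ 9.017 − 4.051 ≈ 4.966 mg/L.

5.0 mg/L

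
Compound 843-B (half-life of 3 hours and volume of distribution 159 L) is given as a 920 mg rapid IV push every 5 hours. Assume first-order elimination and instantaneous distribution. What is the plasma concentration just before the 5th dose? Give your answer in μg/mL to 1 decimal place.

2.6 μg/mL

f = (1/2)^(τ/t½) = (1/2)^(5/3) ≈ 0.3150.
C₀ = D/Vd = 920/159 ≈ 5.786 μg/mL.
Before the 5th dose, 4 doses have been given. Superposition: Cmin = C₀·(f + f² + … + f^4).
≈ 5.786 × (0.3150 + 0.0992 + 0.0313 + 0.0098) ≈ 5.786 × 0.4553 ≈ 2.634 μg/mL.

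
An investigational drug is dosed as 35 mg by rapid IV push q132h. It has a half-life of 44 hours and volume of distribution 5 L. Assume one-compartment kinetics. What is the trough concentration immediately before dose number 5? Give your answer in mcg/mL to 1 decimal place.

f = (1/2)^(τ/t½) = (1/2)^(132/44) ≈ 0.1250.
C₀ = D/Vd = 35/5 ≈ 7.000 mcg/mL.
Before the 5th dose, 4 doses have been given. Superposition: Cmin = C₀·(f + f² + … + f^4).
≈ 7.000 × (0.1250 + 0.0156 + 0.0020 + 0.0002) ≈ 7.000 × 0.1428 ≈ 1.000 mcg/mL.

1.0 mcg/mL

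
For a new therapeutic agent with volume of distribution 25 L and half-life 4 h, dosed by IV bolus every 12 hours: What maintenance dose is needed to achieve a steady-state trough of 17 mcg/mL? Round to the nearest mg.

2975 mg

τ/t½ = 12/4 ≈ 3, so f = (1/2)^(12/4) ≈ 0.125000.
Cmin,ss = (D/Vd)·f/(1−f), so D = Cmin,ss·Vd·(1−f)/f.
D = 17 × 25 × (1−f)/f ≈ 17 × 25 × 7.00000 ≈ 2975.00 mg.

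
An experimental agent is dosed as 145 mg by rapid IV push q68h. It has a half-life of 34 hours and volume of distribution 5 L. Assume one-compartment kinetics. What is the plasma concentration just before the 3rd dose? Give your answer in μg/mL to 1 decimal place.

f = (1/2)^(τ/t½) = (1/2)^(68/34) ≈ 0.2500.
C₀ = D/Vd = 145/5 ≈ 29.000 μg/mL.
Before the 3rd dose, 2 doses have been given. Superposition: Cmin = C₀·(f + f²).
≈ 29.000 × (0.2500 + 0.0625) ≈ 29.000 × 0.3125 ≈ 9.062 μg/mL.

9.1 μg/mL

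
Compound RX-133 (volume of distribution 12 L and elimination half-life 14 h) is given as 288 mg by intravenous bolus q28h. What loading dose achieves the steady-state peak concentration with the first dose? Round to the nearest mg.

384 mg

f = (1/2)^(28/14) ≈ 0.250000; accumulation ratio R = 1/(1−f) ≈ 1.33333.
Loading dose to hit Cmax,ss on first dose: D_load = D_maint·R ≈ 288 × 1.33333 ≈ 384.00 mg.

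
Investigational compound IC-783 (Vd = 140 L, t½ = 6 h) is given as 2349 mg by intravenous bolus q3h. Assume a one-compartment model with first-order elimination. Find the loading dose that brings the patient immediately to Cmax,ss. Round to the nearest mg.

f = (1/2)^(3/6) ≈ 0.707107; accumulation ratio R = 1/(1−f) ≈ 3.41422.
Loading dose to hit Cmax,ss on first dose: D_load = D_maint·R ≈ 2349 × 3.41422 ≈ 8020.00 mg.

8020 mg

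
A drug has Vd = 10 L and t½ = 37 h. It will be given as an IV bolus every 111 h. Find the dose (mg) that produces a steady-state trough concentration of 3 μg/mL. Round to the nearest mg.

210 mg

τ/t½ = 111/37 ≈ 3, so f = (1/2)^(111/37) ≈ 0.125000.
Cmin,ss = (D/Vd)·f/(1−f), so D = Cmin,ss·Vd·(1−f)/f.
D = 3 × 10 × (1−f)/f ≈ 3 × 10 × 7.00000 ≈ 210.00 mg.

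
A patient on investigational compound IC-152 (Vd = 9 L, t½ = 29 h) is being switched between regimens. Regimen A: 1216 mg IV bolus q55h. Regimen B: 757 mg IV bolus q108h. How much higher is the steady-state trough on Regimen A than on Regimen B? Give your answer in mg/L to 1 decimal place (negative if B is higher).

Regimen A: f = (1/2)^(55/29) ≈ 0.2686; Cmin,ss = (1216/9)·f/(1−f) ≈ 49.618 mg/L.
Regimen B: f = (1/2)^(108/29) ≈ 0.0757; Cmin,ss = (757/9)·f/(1−f) ≈ 6.889 mg/L.
Difference ≈ 49.618 − 6.889 ≈ 42.729 mg/L.

42.7 mg/L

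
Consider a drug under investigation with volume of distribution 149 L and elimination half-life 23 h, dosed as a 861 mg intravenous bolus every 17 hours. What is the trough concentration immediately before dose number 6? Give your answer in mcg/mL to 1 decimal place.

f = (1/2)^(τ/t½) = (1/2)^(17/23) ≈ 0.5991.
C₀ = D/Vd = 861/149 ≈ 5.779 mcg/mL.
Before the 6th dose, 5 doses have been given. Superposition: Cmin = C₀·(f + f² + … + f^5).
≈ 5.779 × (0.5991 + 0.3589 + 0.2150 + 0.1288 + 0.0772) ≈ 5.779 × 1.3790 ≈ 7.969 mcg/mL.

8.0 mcg/mL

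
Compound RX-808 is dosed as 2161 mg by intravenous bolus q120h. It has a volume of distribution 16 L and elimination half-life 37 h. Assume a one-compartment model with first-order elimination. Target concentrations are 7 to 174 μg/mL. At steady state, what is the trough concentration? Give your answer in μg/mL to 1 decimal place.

k = ln2/t½ = ln2/37 ≈ 0.018734 h⁻¹; fraction remaining f = e^(−kτ) = e^(−0.018734×120) ≈ 0.1056.
Accumulation ratio R = 1/(1 − f) ≈ 1/0.8944 ≈ 1.1181.
Single-dose peak C₀ = D/Vd = 2161/16 ≈ 135.062 μg/mL.
Steady-state peak Cmax,ss = C₀·R ≈ 135.062 × 1.1181 ≈ 151.013 μg/mL.
Steady-state trough Cmin,ss = Cmax,ss·f ≈ 151.013 × 0.1056 ≈ 15.947 μg/mL.
Trough 15.9 μg/mL vs MEC 7 μg/mL: adequate.

15.9 μg/mL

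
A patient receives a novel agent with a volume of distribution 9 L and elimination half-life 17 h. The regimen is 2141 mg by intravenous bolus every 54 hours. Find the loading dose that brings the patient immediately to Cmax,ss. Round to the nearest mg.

f = (1/2)^(54/17) ≈ 0.110608; accumulation ratio R = 1/(1−f) ≈ 1.12436.
Loading dose to hit Cmax,ss on first dose: D_load = D_maint·R ≈ 2141 × 1.12436 ≈ 2407.25 mg.

2407 mg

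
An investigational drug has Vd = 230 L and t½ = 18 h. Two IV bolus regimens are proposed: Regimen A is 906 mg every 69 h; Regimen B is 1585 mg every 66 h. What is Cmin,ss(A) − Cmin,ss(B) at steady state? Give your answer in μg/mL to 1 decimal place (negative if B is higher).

-0.3 μg/mL

Regimen A: f = (1/2)^(69/18) ≈ 0.0702; Cmin,ss = (906/230)·f/(1−f) ≈ 0.297 μg/mL.
Regimen B: f = (1/2)^(66/18) ≈ 0.0787; Cmin,ss = (1585/230)·f/(1−f) ≈ 0.589 μg/mL.
Difference ≈ 0.297 − 0.589 ≈ -0.292 μg/mL.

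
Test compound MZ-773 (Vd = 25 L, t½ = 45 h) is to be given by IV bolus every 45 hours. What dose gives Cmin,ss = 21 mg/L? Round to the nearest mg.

τ/t½ = 45/45 ≈ 1, so f = (1/2)^(45/45) ≈ 0.500000.
Cmin,ss = (D/Vd)·f/(1−f), so D = Cmin,ss·Vd·(1−f)/f.
D = 21 × 25 × (1−f)/f ≈ 21 × 25 × 1.00000 ≈ 525.00 mg.

525 mg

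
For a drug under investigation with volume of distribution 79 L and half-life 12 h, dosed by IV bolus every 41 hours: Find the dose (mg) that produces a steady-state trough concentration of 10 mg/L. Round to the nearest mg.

τ/t½ = 41/12 ≈ 3.4167, so f = (1/2)^(41/12) ≈ 0.093644.
Cmin,ss = (D/Vd)·f/(1−f), so D = Cmin,ss·Vd·(1−f)/f.
D = 10 × 79 × (1−f)/f ≈ 10 × 79 × 9.67874 ≈ 7646.20 mg.

7646 mg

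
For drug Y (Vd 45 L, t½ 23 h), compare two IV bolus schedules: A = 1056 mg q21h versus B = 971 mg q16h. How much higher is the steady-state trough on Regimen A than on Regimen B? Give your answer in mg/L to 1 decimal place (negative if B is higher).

-8.2 mg/L

Regimen A: f = (1/2)^(21/23) ≈ 0.5311; Cmin,ss = (1056/45)·f/(1−f) ≈ 26.580 mg/L.
Regimen B: f = (1/2)^(16/23) ≈ 0.6174; Cmin,ss = (971/45)·f/(1−f) ≈ 34.820 mg/L.
Difference ≈ 26.580 − 34.820 ≈ -8.240 mg/L.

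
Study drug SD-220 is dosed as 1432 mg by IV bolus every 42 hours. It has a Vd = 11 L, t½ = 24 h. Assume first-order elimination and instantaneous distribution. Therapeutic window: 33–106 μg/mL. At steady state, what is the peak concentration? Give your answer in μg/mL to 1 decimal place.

185.3 μg/mL

Over one 42-h interval, 42/24 ≈ 1.75 half-lives elapse, leaving f ≈ 0.2973 of each dose.
At steady state, accumulation factor R = 1/(1 − e^(−kτ)) ≈ 1.4231.
Single-dose peak C₀ = D/Vd = 1432/11 ≈ 130.182 μg/mL.
Steady-state peak Cmax,ss = C₀·R ≈ 130.182 × 1.4231 ≈ 185.262 μg/mL.
Peak 185.3 μg/mL vs MTC 106 μg/mL: exceeds toxic threshold.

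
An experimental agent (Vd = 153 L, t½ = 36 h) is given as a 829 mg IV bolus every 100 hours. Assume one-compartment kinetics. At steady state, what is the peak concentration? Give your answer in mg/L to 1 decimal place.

k = ln2/t½ = ln2/36 ≈ 0.019254 h⁻¹; fraction remaining f = e^(−kτ) = e^(−0.019254×100) ≈ 0.1458.
Accumulation ratio R = 1/(1 − f) ≈ 1/0.8542 ≈ 1.1707.
Single-dose peak C₀ = D/Vd = 829/153 ≈ 5.418 mg/L.
Cmax,ss = C₀/(1 − f) ≈ 5.418/0.8542 ≈ 6.343 mg/L.

6.3 mg/L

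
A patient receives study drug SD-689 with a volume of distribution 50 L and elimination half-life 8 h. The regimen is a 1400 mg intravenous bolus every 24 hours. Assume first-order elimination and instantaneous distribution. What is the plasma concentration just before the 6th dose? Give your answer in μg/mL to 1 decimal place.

f = (1/2)^(τ/t½) = (1/2)^(24/8) ≈ 0.1250.
C₀ = D/Vd = 1400/50 ≈ 28.000 μg/mL.
Before the 6th dose, 5 doses have been given. Superposition: Cmin = C₀·(f + f² + … + f^5).
≈ 28.000 × (0.1250 + 0.0156 + 0.0020 + 0.0002 + 0.0000) ≈ 28.000 × 0.1428 ≈ 3.998 μg/mL.

4.0 μg/mL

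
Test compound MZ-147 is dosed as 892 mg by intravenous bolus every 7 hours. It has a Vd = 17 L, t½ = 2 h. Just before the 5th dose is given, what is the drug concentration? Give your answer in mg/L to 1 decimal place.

5.1 mg/L

f = (1/2)^(τ/t½) = (1/2)^(7/2) ≈ 0.0884.
C₀ = D/Vd = 892/17 ≈ 52.471 mg/L.
Before the 5th dose, 4 doses have been given. Superposition: Cmin = C₀·(f + f² + … + f^4).
≈ 52.471 × (0.0884 + 0.0078 + 0.0007 + 0.0001) ≈ 52.471 × 0.0970 ≈ 5.090 mg/L.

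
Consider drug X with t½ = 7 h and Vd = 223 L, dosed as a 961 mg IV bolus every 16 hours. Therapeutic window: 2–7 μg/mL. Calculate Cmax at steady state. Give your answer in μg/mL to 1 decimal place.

5.4 μg/mL

τ/t½ = 16/7 ≈ 2.2857, so fraction remaining f = (1/2)^(16/7) ≈ 0.2051.
At steady state, accumulation factor R = 1/(1 − e^(−kτ)) ≈ 1.2580.
Each bolus raises the concentration by D/Vd = 961/223 ≈ 4.309 μg/mL.
Cmax,ss = C₀/(1 − f) ≈ 4.309/0.7949 ≈ 5.421 μg/mL.
Peak 5.4 μg/mL vs MTC 7 μg/mL: below toxic threshold.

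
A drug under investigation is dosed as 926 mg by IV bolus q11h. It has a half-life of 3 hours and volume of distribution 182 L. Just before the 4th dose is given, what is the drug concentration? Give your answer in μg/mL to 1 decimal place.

0.4 μg/mL

f = (1/2)^(τ/t½) = (1/2)^(11/3) ≈ 0.0787.
C₀ = D/Vd = 926/182 ≈ 5.088 μg/mL.
Before the 4th dose, 3 doses have been given. Superposition: Cmin = C₀·(f + f² + … + f^3).
≈ 5.088 × (0.0787 + 0.0062 + 0.0005) ≈ 5.088 × 0.0854 ≈ 0.435 μg/mL.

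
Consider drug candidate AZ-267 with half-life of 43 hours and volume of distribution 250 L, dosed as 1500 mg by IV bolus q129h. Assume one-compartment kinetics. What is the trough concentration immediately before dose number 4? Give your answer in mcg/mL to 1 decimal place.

0.9 mcg/mL

f = (1/2)^(τ/t½) = (1/2)^(129/43) ≈ 0.1250.
C₀ = D/Vd = 1500/250 ≈ 6.000 mcg/mL.
Before the 4th dose, 3 doses have been given. Superposition: Cmin = C₀·(f + f² + … + f^3).
≈ 6.000 × (0.1250 + 0.0156 + 0.0020) ≈ 6.000 × 0.1426 ≈ 0.856 mcg/mL.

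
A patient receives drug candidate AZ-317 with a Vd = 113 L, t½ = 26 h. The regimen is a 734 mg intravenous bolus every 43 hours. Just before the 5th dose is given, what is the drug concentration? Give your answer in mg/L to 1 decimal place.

f = (1/2)^(τ/t½) = (1/2)^(43/26) ≈ 0.3178.
C₀ = D/Vd = 734/113 ≈ 6.496 mg/L.
Before the 5th dose, 4 doses have been given. Superposition: Cmin = C₀·(f + f² + … + f^4).
≈ 6.496 × (0.3178 + 0.1010 + 0.0321 + 0.0102) ≈ 6.496 × 0.4611 ≈ 2.995 mg/L.

3.0 mg/L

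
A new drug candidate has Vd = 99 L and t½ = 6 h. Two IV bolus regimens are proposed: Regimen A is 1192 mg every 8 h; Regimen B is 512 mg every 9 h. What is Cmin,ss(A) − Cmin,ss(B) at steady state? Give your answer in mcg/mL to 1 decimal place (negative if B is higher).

Regimen A: f = (1/2)^(8/6) ≈ 0.3969; Cmin,ss = (1192/99)·f/(1−f) ≈ 7.924 mcg/mL.
Regimen B: f = (1/2)^(9/6) ≈ 0.3536; Cmin,ss = (512/99)·f/(1−f) ≈ 2.829 mcg/mL.
Difference ≈ 7.924 − 2.829 ≈ 5.095 mcg/mL.

5.1 mcg/mL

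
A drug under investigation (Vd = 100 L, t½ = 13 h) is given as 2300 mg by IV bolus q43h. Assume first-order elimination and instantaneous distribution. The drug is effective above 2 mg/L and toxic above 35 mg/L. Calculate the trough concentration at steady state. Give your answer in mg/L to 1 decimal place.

τ/t½ = 43/13 ≈ 3.3077, so fraction remaining f = (1/2)^(43/13) ≈ 0.1010.
Accumulation ratio R = 1/(1 − f) ≈ 1/0.8990 ≈ 1.1123.
Single-dose peak C₀ = D/Vd = 2300/100 ≈ 23.000 mg/L.
Cmax,ss = C₀/(1 − f) ≈ 23.000/0.8990 ≈ 25.584 mg/L.
One interval later, Cmin,ss = Cmax,ss·e^(−kτ) ≈ 25.584 × 0.1010 ≈ 2.584 mg/L.
Trough 2.6 mg/L vs MEC 2 mg/L: adequate.

2.6 mg/L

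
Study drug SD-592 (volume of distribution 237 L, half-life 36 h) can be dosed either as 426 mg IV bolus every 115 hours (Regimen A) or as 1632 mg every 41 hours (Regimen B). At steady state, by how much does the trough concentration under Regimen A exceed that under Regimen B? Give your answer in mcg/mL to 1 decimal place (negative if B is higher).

Regimen A: f = (1/2)^(115/36) ≈ 0.1092; Cmin,ss = (426/237)·f/(1−f) ≈ 0.220 mcg/mL.
Regimen B: f = (1/2)^(41/36) ≈ 0.4541; Cmin,ss = (1632/237)·f/(1−f) ≈ 5.728 mcg/mL.
Difference ≈ 0.220 − 5.728 ≈ -5.508 mcg/mL.

-5.5 mcg/mL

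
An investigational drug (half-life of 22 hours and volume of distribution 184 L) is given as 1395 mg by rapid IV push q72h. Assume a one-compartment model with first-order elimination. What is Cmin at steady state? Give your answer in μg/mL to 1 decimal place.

0.9 μg/mL

k = ln2/t½ = ln2/22 ≈ 0.031507 h⁻¹; fraction remaining f = e^(−kτ) = e^(−0.031507×72) ≈ 0.1035.
At steady state, accumulation factor R = 1/(1 − e^(−kτ)) ≈ 1.1154.
Single-dose peak C₀ = D/Vd = 1395/184 ≈ 7.582 μg/mL.
Steady-state peak Cmax,ss = C₀·R ≈ 7.582 × 1.1154 ≈ 8.457 μg/mL.
One interval later, Cmin,ss = Cmax,ss·e^(−kτ) ≈ 8.457 × 0.1035 ≈ 0.875 μg/mL.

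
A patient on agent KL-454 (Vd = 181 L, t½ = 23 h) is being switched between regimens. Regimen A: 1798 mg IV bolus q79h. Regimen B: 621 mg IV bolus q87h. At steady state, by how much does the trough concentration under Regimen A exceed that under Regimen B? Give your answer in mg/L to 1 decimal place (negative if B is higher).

Regimen A: f = (1/2)^(79/23) ≈ 0.0925; Cmin,ss = (1798/181)·f/(1−f) ≈ 1.013 mg/L.
Regimen B: f = (1/2)^(87/23) ≈ 0.0727; Cmin,ss = (621/181)·f/(1−f) ≈ 0.269 mg/L.
Difference ≈ 1.013 − 0.269 ≈ 0.744 mg/L.

0.7 mg/L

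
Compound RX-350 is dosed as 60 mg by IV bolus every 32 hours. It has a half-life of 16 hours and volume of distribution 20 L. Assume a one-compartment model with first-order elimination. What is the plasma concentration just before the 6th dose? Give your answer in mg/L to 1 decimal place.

1.0 mg/L

f = (1/2)^(τ/t½) = (1/2)^(32/16) ≈ 0.2500.
C₀ = D/Vd = 60/20 ≈ 3.000 mg/L.
Before the 6th dose, 5 doses have been given. Superposition: Cmin = C₀·(f + f² + … + f^5).
≈ 3.000 × (0.2500 + 0.0625 + 0.0156 + 0.0039 + 0.0010) ≈ 3.000 × 0.3330 ≈ 0.999 mg/L.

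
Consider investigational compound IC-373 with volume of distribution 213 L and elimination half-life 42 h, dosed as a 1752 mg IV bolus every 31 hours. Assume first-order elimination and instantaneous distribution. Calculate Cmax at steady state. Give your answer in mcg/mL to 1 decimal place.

k = ln2/t½ = ln2/42 ≈ 0.016504 h⁻¹; fraction remaining f = e^(−kτ) = e^(−0.016504×31) ≈ 0.5995.
At steady state, accumulation factor R = 1/(1 − e^(−kτ)) ≈ 2.4969.
Single-dose peak C₀ = D/Vd = 1752/213 ≈ 8.225 mcg/mL.
Steady-state peak Cmax,ss = C₀·R ≈ 8.225 × 2.4969 ≈ 20.537 mcg/mL.

20.5 mcg/mL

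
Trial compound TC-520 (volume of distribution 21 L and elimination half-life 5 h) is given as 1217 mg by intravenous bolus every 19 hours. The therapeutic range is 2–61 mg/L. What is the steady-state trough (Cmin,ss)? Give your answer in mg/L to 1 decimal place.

4.5 mg/L

τ/t½ = 19/5 ≈ 3.8, so fraction remaining f = (1/2)^(19/5) ≈ 0.0718.
At steady state, accumulation factor R = 1/(1 − e^(−kτ)) ≈ 1.0774.
Each bolus raises the concentration by D/Vd = 1217/21 ≈ 57.952 mg/L.
Steady-state peak Cmax,ss = C₀·R ≈ 57.952 × 1.0774 ≈ 62.437 mg/L.
Steady-state trough Cmin,ss = Cmax,ss·f ≈ 62.437 × 0.0718 ≈ 4.483 mg/L.
Trough 4.5 mg/L vs MEC 2 mg/L: adequate.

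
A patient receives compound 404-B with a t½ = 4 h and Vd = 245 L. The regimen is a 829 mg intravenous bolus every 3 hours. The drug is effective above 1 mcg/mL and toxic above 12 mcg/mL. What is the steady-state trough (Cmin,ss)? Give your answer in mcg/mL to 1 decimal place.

5.0 mcg/mL

k = ln2/t½ = ln2/4 ≈ 0.173287 h⁻¹; fraction remaining f = e^(−kτ) = e^(−0.173287×3) ≈ 0.5946.
Accumulation ratio R = 1/(1 − f) ≈ 1/0.4054 ≈ 2.4667.
Single-dose peak C₀ = D/Vd = 829/245 ≈ 3.384 mcg/mL.
Steady-state peak Cmax,ss = C₀·R ≈ 3.384 × 2.4667 ≈ 8.347 mcg/mL.
One interval later, Cmin,ss = Cmax,ss·e^(−kτ) ≈ 8.347 × 0.5946 ≈ 4.963 mcg/mL.
Trough 5.0 mcg/mL vs MEC 1 mcg/mL: adequate.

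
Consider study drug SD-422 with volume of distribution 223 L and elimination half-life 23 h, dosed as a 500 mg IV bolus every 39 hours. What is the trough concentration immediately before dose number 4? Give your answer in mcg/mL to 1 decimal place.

1.0 mcg/mL

f = (1/2)^(τ/t½) = (1/2)^(39/23) ≈ 0.3087.
C₀ = D/Vd = 500/223 ≈ 2.242 mcg/mL.
Before the 4th dose, 3 doses have been given. Superposition: Cmin = C₀·(f + f² + … + f^3).
≈ 2.242 × (0.3087 + 0.0953 + 0.0294) ≈ 2.242 × 0.4334 ≈ 0.972 mcg/mL.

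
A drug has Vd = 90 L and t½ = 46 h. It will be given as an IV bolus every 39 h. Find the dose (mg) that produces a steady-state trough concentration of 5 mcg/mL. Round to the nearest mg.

τ/t½ = 39/46 ≈ 0.84783, so f = (1/2)^(39/46) ≈ 0.555621.
Cmin,ss = (D/Vd)·f/(1−f), so D = Cmin,ss·Vd·(1−f)/f.
D = 5 × 90 × (1−f)/f ≈ 5 × 90 × 0.79979 ≈ 359.91 mg.

360 mg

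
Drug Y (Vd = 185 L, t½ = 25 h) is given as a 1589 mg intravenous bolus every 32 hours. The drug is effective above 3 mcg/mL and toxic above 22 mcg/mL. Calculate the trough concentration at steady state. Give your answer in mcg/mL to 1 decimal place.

6.0 mcg/mL

τ/t½ = 32/25 ≈ 1.28, so fraction remaining f = (1/2)^(32/25) ≈ 0.4118.
Accumulation ratio R = 1/(1 − f) ≈ 1/0.5882 ≈ 1.7001.
Each bolus raises the concentration by D/Vd = 1589/185 ≈ 8.589 mcg/mL.
Cmax,ss = C₀/(1 − f) ≈ 8.589/0.5882 ≈ 14.602 mcg/mL.
One interval later, Cmin,ss = Cmax,ss·e^(−kτ) ≈ 14.602 × 0.4118 ≈ 6.013 mcg/mL.
Trough 6.0 mcg/mL vs MEC 3 mcg/mL: adequate.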